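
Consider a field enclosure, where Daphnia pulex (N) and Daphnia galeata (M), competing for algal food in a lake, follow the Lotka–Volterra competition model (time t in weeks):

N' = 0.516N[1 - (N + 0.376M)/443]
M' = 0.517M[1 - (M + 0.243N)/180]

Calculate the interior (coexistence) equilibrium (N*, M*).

N* ≈ 413, M* ≈ 79.6

Setting both brackets to zero gives the nullclines N + 0.376M = 443 and 0.243N + M = 180.
Substituting M = 180 - 0.243N into the first: N(1 - 0.376·0.243) = 443 - 0.376·180.
So N* = 375/0.909 = 413, and then M* = 180 - 0.243·413 = 79.6.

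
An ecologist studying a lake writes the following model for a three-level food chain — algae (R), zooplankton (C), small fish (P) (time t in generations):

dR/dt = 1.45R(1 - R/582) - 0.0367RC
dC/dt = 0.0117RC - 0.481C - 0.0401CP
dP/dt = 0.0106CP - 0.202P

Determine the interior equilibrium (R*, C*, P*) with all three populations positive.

From dP/dt = 0: 0.0106C* = 0.202, so C* = 19.1.
From dR/dt = 0: 1.45(1 - R*/582) = 0.0367·19.1, giving R* = 582·(1 - 0.482) = 301.
From dC/dt = 0: 0.0117·301 - 0.481 = 0.0401P*, so P* = 3.04/0.0401 = 75.9.

R* ≈ 301, C* ≈ 19.1, P* ≈ 75.9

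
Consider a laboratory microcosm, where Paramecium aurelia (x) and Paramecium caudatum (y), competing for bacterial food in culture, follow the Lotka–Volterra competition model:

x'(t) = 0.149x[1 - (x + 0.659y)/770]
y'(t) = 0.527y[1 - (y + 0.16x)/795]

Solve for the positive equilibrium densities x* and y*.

Setting both brackets to zero gives the nullclines x + 0.659y = 770 and 0.16x + y = 795.
Substituting y = 795 - 0.16x into the first: x(1 - 0.659·0.16) = 770 - 0.659·795.
So x* = 246/0.895 = 275, and then y* = 795 - 0.16·275 = 751.

x* ≈ 275, y* ≈ 751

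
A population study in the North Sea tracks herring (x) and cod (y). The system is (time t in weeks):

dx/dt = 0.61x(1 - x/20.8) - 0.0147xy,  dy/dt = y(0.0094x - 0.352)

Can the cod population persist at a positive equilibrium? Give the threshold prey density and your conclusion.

Threshold x = 37.4; K < 37.4, so no, the predator goes extinct.

The predator equation gives dy/dt > 0 only when x > 0.352/0.0094 = 37.4.
Without the predator, x → K = 20.8. Since 20.8 < 37.4, the predator cannot invade.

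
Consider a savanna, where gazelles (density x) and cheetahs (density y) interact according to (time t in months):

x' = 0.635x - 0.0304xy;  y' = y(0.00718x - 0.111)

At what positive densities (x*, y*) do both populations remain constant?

Set dy/dt = 0 with y > 0: 0.00718x - 0.111 = 0, so x* = 0.111/0.00718 = 15.5.
Set dx/dt = 0 with x > 0: 0.635 - 0.0304y = 0, so y* = 0.635/0.0304 = 20.9.

x* ≈ 15.5, y* ≈ 20.9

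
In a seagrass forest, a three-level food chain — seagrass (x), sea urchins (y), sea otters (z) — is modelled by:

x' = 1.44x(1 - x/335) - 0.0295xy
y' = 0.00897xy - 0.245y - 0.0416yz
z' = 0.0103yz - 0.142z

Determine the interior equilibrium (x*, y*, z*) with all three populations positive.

x* ≈ 240, y* ≈ 13.8, z* ≈ 45.9

From dz/dt = 0: 0.0103y* = 0.142, so y* = 13.8.
From dx/dt = 0: 1.44(1 - x*/335) = 0.0295·13.8, giving x* = 335·(1 - 0.282) = 240.
From dy/dt = 0: 0.00897·240 - 0.245 = 0.0416z*, so z* = 1.91/0.0416 = 45.9.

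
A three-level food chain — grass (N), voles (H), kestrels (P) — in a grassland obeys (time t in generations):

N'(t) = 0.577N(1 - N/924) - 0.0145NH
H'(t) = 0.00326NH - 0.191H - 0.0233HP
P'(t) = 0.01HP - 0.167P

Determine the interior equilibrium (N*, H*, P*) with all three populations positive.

From dP/dt = 0: 0.01H* = 0.167, so H* = 16.7.
From dN/dt = 0: 0.577(1 - N*/924) = 0.0145·16.7, giving N* = 924·(1 - 0.42) = 536.
From dH/dt = 0: 0.00326·536 - 0.191 = 0.0233P*, so P* = 1.56/0.0233 = 66.8.

N* ≈ 536, H* ≈ 16.7, P* ≈ 66.8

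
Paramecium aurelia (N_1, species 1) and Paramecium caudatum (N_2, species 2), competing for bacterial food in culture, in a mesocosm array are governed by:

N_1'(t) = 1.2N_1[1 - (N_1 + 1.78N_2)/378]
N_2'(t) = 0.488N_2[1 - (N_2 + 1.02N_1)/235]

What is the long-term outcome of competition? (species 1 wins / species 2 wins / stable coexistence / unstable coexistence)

Compare the nullcline intercepts: K1/α12 = 378/1.78 = 212 < K2 = 235; K2/α21 = 235/1.02 = 230 < K1 = 378.
Since both are reversed, neither can invade when rare; the interior point is a saddle.

unstable coexistence (outcome depends on initial conditions)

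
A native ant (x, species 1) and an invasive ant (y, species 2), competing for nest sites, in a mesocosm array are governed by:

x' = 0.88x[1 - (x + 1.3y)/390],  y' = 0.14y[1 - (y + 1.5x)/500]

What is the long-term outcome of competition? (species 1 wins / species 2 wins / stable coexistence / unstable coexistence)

unstable coexistence (outcome depends on initial conditions)

Compare the nullcline intercepts: K1/α12 = 390/1.3 = 300 < K2 = 500; K2/α21 = 500/1.5 = 333 < K1 = 390.
Since both are reversed, neither can invade when rare; the interior point is a saddle.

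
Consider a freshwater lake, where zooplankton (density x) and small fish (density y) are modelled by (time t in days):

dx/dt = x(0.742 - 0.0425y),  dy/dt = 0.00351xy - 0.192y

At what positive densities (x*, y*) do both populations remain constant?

Set dy/dt = 0 with y > 0: 0.00351x - 0.192 = 0, so x* = 0.192/0.00351 = 54.7.
Set dx/dt = 0 with x > 0: 0.742 - 0.0425y = 0, so y* = 0.742/0.0425 = 17.5.

x* ≈ 54.7, y* ≈ 17.5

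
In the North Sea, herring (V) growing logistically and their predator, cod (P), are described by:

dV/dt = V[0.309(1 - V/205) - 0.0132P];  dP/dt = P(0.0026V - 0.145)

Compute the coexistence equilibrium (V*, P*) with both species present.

V* ≈ 55.8, P* ≈ 17

From dP/dt = 0 with P > 0: 0.0026V* = 0.145, so V* = 55.8.
Substitute into dV/dt = 0: 0.309(1 - 55.8/205) = 0.0132P*.
The bracket is 0.728, giving P* = 0.225/0.0132 = 17.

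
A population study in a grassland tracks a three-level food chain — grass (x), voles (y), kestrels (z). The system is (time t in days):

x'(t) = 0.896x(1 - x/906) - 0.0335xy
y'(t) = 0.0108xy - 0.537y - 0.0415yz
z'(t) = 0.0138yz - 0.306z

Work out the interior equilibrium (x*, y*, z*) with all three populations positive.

From dz/dt = 0: 0.0138y* = 0.306, so y* = 22.2.
From dx/dt = 0: 0.896(1 - x*/906) = 0.0335·22.2, giving x* = 906·(1 - 0.829) = 155.
From dy/dt = 0: 0.0108·155 - 0.537 = 0.0415z*, so z* = 1.14/0.0415 = 27.4.

x* ≈ 155, y* ≈ 22.2, z* ≈ 27.4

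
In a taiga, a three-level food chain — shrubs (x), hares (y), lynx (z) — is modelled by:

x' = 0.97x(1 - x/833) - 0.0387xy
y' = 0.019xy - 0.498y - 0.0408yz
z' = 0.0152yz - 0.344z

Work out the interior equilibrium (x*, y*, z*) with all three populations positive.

From dz/dt = 0: 0.0152y* = 0.344, so y* = 22.6.
From dx/dt = 0: 0.97(1 - x*/833) = 0.0387·22.6, giving x* = 833·(1 - 0.903) = 80.9.
From dy/dt = 0: 0.019·80.9 - 0.498 = 0.0408z*, so z* = 1.04/0.0408 = 25.4.

x* ≈ 80.9, y* ≈ 22.6, z* ≈ 25.4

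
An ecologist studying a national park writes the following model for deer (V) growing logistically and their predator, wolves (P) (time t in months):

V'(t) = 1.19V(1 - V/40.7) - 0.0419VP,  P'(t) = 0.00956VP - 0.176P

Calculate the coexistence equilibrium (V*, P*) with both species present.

From dP/dt = 0 with P > 0: 0.00956V* = 0.176, so V* = 18.4.
Substitute into dV/dt = 0: 1.19(1 - 18.4/40.7) = 0.0419P*.
The bracket is 0.548, giving P* = 0.652/0.0419 = 15.6.

V* ≈ 18.4, P* ≈ 15.6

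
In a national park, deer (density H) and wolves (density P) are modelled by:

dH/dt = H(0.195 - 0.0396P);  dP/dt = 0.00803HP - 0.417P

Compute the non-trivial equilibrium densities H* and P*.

H* ≈ 51.9, P* ≈ 4.92

Set dP/dt = 0 with P > 0: 0.00803H - 0.417 = 0, so H* = 0.417/0.00803 = 51.9.
Set dH/dt = 0 with H > 0: 0.195 - 0.0396P = 0, so P* = 0.195/0.0396 = 4.92.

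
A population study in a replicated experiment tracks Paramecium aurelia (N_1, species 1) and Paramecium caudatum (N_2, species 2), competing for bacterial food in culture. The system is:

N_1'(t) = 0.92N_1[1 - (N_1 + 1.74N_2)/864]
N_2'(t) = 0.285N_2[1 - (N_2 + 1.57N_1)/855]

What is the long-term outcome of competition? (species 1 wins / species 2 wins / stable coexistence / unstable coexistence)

unstable coexistence (outcome depends on initial conditions)

Compare the nullcline intercepts: K1/α12 = 864/1.74 = 497 < K2 = 855; K2/α21 = 855/1.57 = 545 < K1 = 864.
Since both are reversed, neither can invade when rare; the interior point is a saddle.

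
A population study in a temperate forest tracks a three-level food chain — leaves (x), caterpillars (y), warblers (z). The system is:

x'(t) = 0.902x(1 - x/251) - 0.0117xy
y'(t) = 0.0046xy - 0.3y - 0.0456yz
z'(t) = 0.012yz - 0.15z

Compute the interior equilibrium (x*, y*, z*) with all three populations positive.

x* ≈ 210, y* ≈ 12.5, z* ≈ 14.6

From dz/dt = 0: 0.012y* = 0.15, so y* = 12.5.
From dx/dt = 0: 0.902(1 - x*/251) = 0.0117·12.5, giving x* = 251·(1 - 0.162) = 210.
From dy/dt = 0: 0.0046·210 - 0.3 = 0.0456z*, so z* = 0.667/0.0456 = 14.6.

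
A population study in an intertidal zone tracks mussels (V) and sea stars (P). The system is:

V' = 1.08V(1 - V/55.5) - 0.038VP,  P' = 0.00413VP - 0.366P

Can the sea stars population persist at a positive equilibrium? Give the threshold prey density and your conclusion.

Threshold V = 88.6; K < 88.6, so no, the predator goes extinct.

The predator equation gives dP/dt > 0 only when V > 0.366/0.00413 = 88.6.
Without the predator, V → K = 55.5. Since 55.5 < 88.6, the predator cannot invade.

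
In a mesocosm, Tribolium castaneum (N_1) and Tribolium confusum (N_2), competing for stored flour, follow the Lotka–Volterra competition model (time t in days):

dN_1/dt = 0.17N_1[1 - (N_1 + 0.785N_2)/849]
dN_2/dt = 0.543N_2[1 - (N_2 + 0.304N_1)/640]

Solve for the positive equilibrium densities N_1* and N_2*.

N_1* ≈ 455, N_2* ≈ 502

Setting both brackets to zero gives the nullclines N_1 + 0.785N_2 = 849 and 0.304N_1 + N_2 = 640.
Substituting N_2 = 640 - 0.304N_1 into the first: N_1(1 - 0.785·0.304) = 849 - 0.785·640.
So N_1* = 347/0.761 = 455, and then N_2* = 640 - 0.304·455 = 502.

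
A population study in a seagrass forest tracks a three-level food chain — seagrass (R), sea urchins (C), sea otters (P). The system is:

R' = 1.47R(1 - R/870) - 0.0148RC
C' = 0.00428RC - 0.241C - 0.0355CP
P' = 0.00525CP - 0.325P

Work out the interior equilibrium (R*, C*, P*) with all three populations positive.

From dP/dt = 0: 0.00525C* = 0.325, so C* = 61.9.
From dR/dt = 0: 1.47(1 - R*/870) = 0.0148·61.9, giving R* = 870·(1 - 0.623) = 328.
From dC/dt = 0: 0.00428·328 - 0.241 = 0.0355P*, so P* = 1.16/0.0355 = 32.7.

R* ≈ 328, C* ≈ 61.9, P* ≈ 32.7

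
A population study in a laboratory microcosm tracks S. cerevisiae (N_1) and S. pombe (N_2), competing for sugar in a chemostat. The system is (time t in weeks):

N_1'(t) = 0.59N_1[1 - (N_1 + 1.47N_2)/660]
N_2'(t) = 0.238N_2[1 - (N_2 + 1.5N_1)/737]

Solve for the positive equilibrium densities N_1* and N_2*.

N_1* ≈ 351, N_2* ≈ 210

Setting both brackets to zero gives the nullclines N_1 + 1.47N_2 = 660 and 1.5N_1 + N_2 = 737.
Substituting N_2 = 737 - 1.5N_1 into the first: N_1(1 - 1.47·1.5) = 660 - 1.47·737.
So N_1* = -423/-1.21 = 351, and then N_2* = 737 - 1.5·351 = 210.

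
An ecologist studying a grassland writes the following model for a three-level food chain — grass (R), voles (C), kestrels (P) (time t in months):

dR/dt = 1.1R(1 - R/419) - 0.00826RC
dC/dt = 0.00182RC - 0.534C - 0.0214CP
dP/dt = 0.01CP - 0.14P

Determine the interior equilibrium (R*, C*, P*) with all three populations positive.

R* ≈ 375, C* ≈ 14, P* ≈ 6.94

From dP/dt = 0: 0.01C* = 0.14, so C* = 14.
From dR/dt = 0: 1.1(1 - R*/419) = 0.00826·14, giving R* = 419·(1 - 0.105) = 375.
From dC/dt = 0: 0.00182·375 - 0.534 = 0.0214P*, so P* = 0.148/0.0214 = 6.94.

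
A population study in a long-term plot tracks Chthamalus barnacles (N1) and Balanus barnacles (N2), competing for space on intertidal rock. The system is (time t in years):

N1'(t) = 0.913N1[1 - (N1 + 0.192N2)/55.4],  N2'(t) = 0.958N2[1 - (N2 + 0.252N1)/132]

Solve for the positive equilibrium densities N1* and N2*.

Setting both brackets to zero gives the nullclines N1 + 0.192N2 = 55.4 and 0.252N1 + N2 = 132.
Substituting N2 = 132 - 0.252N1 into the first: N1(1 - 0.192·0.252) = 55.4 - 0.192·132.
So N1* = 30.1/0.952 = 31.6, and then N2* = 132 - 0.252·31.6 = 124.

N1* ≈ 31.6, N2* ≈ 124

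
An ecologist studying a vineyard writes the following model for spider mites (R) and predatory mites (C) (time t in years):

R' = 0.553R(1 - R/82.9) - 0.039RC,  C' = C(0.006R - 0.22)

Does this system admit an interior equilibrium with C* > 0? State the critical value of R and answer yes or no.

Threshold R = 36.7; K > 36.7, so yes, the predator persists.

The predator equation gives dC/dt > 0 only when R > 0.22/0.006 = 36.7.
Without the predator, R → K = 82.9. Since 82.9 > 36.7, the predator can invade and persist.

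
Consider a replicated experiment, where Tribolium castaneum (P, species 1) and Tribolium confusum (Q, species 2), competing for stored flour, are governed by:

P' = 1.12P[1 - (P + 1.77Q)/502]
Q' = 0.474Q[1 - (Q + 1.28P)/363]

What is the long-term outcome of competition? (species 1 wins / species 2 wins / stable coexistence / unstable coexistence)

unstable coexistence (outcome depends on initial conditions)

Compare the nullcline intercepts: K1/α12 = 502/1.77 = 284 < K2 = 363; K2/α21 = 363/1.28 = 284 < K1 = 502.
Since both are reversed, neither can invade when rare; the interior point is a saddle.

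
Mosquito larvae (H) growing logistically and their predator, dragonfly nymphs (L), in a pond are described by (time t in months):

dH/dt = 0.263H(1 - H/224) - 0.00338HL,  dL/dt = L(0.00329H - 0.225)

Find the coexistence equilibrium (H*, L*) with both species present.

H* ≈ 68.4, L* ≈ 54.1

From dL/dt = 0 with L > 0: 0.00329H* = 0.225, so H* = 68.4.
Substitute into dH/dt = 0: 0.263(1 - 68.4/224) = 0.00338L*.
The bracket is 0.695, giving L* = 0.183/0.00338 = 54.1.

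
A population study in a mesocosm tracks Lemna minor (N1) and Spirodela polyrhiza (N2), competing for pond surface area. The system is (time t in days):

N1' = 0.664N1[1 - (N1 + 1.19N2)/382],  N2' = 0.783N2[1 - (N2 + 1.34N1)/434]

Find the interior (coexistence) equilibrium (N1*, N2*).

N1* ≈ 226, N2* ≈ 131

Setting both brackets to zero gives the nullclines N1 + 1.19N2 = 382 and 1.34N1 + N2 = 434.
Substituting N2 = 434 - 1.34N1 into the first: N1(1 - 1.19·1.34) = 382 - 1.19·434.
So N1* = -134/-0.595 = 226, and then N2* = 434 - 1.34·226 = 131.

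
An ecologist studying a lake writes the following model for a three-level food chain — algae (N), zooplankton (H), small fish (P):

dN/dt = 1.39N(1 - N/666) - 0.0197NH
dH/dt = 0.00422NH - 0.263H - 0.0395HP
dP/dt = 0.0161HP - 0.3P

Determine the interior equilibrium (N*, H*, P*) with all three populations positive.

From dP/dt = 0: 0.0161H* = 0.3, so H* = 18.6.
From dN/dt = 0: 1.39(1 - N*/666) = 0.0197·18.6, giving N* = 666·(1 - 0.264) = 490.
From dH/dt = 0: 0.00422·490 - 0.263 = 0.0395P*, so P* = 1.81/0.0395 = 45.7.

N* ≈ 490, H* ≈ 18.6, P* ≈ 45.7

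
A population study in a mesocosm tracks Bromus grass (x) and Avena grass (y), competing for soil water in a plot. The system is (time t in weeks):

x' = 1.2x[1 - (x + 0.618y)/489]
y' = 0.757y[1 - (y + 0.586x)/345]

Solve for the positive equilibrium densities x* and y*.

Setting both brackets to zero gives the nullclines x + 0.618y = 489 and 0.586x + y = 345.
Substituting y = 345 - 0.586x into the first: x(1 - 0.618·0.586) = 489 - 0.618·345.
So x* = 276/0.638 = 432, and then y* = 345 - 0.586·432 = 91.6.

x* ≈ 432, y* ≈ 91.6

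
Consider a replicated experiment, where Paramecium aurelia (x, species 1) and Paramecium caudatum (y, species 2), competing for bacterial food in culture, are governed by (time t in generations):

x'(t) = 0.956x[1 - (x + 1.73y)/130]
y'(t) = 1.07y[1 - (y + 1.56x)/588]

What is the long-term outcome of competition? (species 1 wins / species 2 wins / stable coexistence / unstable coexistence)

Compare the nullcline intercepts: K1/α12 = 130/1.73 = 75.1 < K2 = 588; K2/α21 = 588/1.56 = 377 > K1 = 130.
Since the inequalities point opposite ways, species 2 can invade but species 1 cannot.

species 2 excludes species 1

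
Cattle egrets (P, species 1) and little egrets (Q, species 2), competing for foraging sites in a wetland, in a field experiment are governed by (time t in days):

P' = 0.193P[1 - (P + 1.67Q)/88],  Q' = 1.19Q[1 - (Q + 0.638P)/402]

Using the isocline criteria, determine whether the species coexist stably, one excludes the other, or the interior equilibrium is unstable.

species 2 excludes species 1

Compare the nullcline intercepts: K1/α12 = 88/1.67 = 52.7 < K2 = 402; K2/α21 = 402/0.638 = 630 > K1 = 88.
Since the inequalities point opposite ways, species 2 can invade but species 1 cannot.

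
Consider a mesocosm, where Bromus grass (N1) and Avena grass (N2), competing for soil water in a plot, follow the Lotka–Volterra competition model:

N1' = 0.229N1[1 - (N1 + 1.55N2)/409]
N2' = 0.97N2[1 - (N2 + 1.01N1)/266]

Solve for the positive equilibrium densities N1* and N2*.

N1* ≈ 5.84, N2* ≈ 260

Setting both brackets to zero gives the nullclines N1 + 1.55N2 = 409 and 1.01N1 + N2 = 266.
Substituting N2 = 266 - 1.01N1 into the first: N1(1 - 1.55·1.01) = 409 - 1.55·266.
So N1* = -3.3/-0.566 = 5.84, and then N2* = 266 - 1.01·5.84 = 260.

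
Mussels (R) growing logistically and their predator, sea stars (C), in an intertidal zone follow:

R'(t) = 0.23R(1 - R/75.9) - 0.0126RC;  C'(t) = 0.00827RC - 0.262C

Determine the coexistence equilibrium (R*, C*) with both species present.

From dC/dt = 0 with C > 0: 0.00827R* = 0.262, so R* = 31.7.
Substitute into dR/dt = 0: 0.23(1 - 31.7/75.9) = 0.0126C*.
The bracket is 0.583, giving C* = 0.134/0.0126 = 10.6.

R* ≈ 31.7, C* ≈ 10.6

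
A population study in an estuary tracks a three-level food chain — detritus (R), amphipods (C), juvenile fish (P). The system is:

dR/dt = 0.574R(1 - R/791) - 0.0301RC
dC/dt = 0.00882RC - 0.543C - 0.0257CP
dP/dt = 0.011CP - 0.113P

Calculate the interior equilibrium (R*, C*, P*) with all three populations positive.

R* ≈ 365, C* ≈ 10.3, P* ≈ 104

From dP/dt = 0: 0.011C* = 0.113, so C* = 10.3.
From dR/dt = 0: 0.574(1 - R*/791) = 0.0301·10.3, giving R* = 791·(1 - 0.539) = 365.
From dC/dt = 0: 0.00882·365 - 0.543 = 0.0257P*, so P* = 2.68/0.0257 = 104.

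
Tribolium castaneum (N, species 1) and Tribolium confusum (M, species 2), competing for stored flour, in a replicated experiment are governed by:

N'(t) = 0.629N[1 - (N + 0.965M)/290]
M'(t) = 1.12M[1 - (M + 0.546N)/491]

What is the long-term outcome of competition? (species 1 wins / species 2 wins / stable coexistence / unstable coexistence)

species 2 excludes species 1

Compare the nullcline intercepts: K1/α12 = 290/0.965 = 301 < K2 = 491; K2/α21 = 491/0.546 = 899 > K1 = 290.
Since the inequalities point opposite ways, species 2 can invade but species 1 cannot.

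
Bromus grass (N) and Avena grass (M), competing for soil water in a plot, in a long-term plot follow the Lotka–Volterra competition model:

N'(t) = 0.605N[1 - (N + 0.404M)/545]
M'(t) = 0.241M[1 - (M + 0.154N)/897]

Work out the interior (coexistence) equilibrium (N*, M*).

Setting both brackets to zero gives the nullclines N + 0.404M = 545 and 0.154N + M = 897.
Substituting M = 897 - 0.154N into the first: N(1 - 0.404·0.154) = 545 - 0.404·897.
So N* = 183/0.938 = 195, and then M* = 897 - 0.154·195 = 867.

N* ≈ 195, M* ≈ 867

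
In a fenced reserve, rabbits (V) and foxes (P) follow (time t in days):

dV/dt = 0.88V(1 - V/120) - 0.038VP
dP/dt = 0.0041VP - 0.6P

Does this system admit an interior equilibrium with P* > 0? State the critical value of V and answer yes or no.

Threshold V = 146; K < 146, so no, the predator goes extinct.

The predator equation gives dP/dt > 0 only when V > 0.6/0.0041 = 146.
Without the predator, V → K = 120. Since 120 < 146, the predator cannot invade.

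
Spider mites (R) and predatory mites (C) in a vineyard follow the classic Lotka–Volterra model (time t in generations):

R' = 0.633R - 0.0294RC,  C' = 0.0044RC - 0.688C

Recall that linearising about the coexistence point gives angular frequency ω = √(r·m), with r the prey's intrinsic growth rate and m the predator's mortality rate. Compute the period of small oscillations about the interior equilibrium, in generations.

T ≈ 9.52 generations

Here r = 0.633 and m = 0.688, so r·m = 0.436.
ω = √0.436 = 0.66 per generation, hence T = 2π/ω ≈ 9.52 generations.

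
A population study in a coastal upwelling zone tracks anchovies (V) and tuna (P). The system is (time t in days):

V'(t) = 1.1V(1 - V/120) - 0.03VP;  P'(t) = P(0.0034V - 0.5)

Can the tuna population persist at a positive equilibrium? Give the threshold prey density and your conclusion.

The predator equation gives dP/dt > 0 only when V > 0.5/0.0034 = 147.
Without the predator, V → K = 120. Since 120 < 147, the predator cannot invade.

Threshold V = 147; K < 147, so no, the predator goes extinct.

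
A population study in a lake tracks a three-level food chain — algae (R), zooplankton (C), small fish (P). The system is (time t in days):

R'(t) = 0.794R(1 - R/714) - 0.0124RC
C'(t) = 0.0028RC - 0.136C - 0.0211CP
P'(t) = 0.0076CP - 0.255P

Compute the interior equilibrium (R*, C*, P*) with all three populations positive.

R* ≈ 340, C* ≈ 33.6, P* ≈ 38.7

From dP/dt = 0: 0.0076C* = 0.255, so C* = 33.6.
From dR/dt = 0: 0.794(1 - R*/714) = 0.0124·33.6, giving R* = 714·(1 - 0.524) = 340.
From dC/dt = 0: 0.0028·340 - 0.136 = 0.0211P*, so P* = 0.816/0.0211 = 38.7.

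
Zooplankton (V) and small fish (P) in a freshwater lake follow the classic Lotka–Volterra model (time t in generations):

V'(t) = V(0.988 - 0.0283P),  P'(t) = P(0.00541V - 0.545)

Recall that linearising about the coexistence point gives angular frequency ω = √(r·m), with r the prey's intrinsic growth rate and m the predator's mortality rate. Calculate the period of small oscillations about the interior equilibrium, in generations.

Here r = 0.988 and m = 0.545, so r·m = 0.538.
ω = √0.538 = 0.734 per generation, hence T = 2π/ω ≈ 8.56 generations.

T ≈ 8.56 generations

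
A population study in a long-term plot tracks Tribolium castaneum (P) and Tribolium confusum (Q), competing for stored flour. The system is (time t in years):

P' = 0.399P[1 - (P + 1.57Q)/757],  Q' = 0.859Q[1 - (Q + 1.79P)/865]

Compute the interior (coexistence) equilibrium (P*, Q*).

Setting both brackets to zero gives the nullclines P + 1.57Q = 757 and 1.79P + Q = 865.
Substituting Q = 865 - 1.79P into the first: P(1 - 1.57·1.79) = 757 - 1.57·865.
So P* = -601/-1.81 = 332, and then Q* = 865 - 1.79·332 = 271.

P* ≈ 332, Q* ≈ 271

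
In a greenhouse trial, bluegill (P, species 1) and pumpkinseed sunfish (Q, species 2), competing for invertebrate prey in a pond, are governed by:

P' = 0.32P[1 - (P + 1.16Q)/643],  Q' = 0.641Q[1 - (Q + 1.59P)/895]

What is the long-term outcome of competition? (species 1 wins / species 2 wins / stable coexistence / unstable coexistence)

Compare the nullcline intercepts: K1/α12 = 643/1.16 = 554 < K2 = 895; K2/α21 = 895/1.59 = 563 < K1 = 643.
Since both are reversed, neither can invade when rare; the interior point is a saddle.

unstable coexistence (outcome depends on initial conditions)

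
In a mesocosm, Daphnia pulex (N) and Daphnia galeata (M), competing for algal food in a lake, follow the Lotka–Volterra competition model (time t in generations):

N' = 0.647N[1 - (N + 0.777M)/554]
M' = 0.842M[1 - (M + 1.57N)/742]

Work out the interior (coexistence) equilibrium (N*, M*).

N* ≈ 102, M* ≈ 581

Setting both brackets to zero gives the nullclines N + 0.777M = 554 and 1.57N + M = 742.
Substituting M = 742 - 1.57N into the first: N(1 - 0.777·1.57) = 554 - 0.777·742.
So N* = -22.5/-0.22 = 102, and then M* = 742 - 1.57·102 = 581.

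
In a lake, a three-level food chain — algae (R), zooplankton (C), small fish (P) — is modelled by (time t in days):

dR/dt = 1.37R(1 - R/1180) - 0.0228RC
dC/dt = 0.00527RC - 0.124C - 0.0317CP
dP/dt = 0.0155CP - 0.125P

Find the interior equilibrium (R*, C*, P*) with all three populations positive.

From dP/dt = 0: 0.0155C* = 0.125, so C* = 8.06.
From dR/dt = 0: 1.37(1 - R*/1180) = 0.0228·8.06, giving R* = 1180·(1 - 0.134) = 1020.
From dC/dt = 0: 0.00527·1020 - 0.124 = 0.0317P*, so P* = 5.26/0.0317 = 166.

R* ≈ 1020, C* ≈ 8.06, P* ≈ 166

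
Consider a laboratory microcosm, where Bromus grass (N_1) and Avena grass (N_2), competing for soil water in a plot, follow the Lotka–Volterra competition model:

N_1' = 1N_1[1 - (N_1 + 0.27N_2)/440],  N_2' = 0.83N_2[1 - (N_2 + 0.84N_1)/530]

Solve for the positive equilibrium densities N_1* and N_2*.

Setting both brackets to zero gives the nullclines N_1 + 0.27N_2 = 440 and 0.84N_1 + N_2 = 530.
Substituting N_2 = 530 - 0.84N_1 into the first: N_1(1 - 0.27·0.84) = 440 - 0.27·530.
So N_1* = 297/0.773 = 384, and then N_2* = 530 - 0.84·384 = 207.

N_1* ≈ 384, N_2* ≈ 207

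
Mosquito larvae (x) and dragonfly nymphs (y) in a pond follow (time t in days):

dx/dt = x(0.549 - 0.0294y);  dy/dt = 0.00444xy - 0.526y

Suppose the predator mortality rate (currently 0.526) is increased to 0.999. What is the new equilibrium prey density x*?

x* ≈ 225

At the interior fixed point, setting dy/dt = 0 with y > 0 fixes x* = (predator death rate)/(xy coefficient) — independent of the other coefficients.
With the change, x* = 0.999/0.00444 = 225; it rises from 118.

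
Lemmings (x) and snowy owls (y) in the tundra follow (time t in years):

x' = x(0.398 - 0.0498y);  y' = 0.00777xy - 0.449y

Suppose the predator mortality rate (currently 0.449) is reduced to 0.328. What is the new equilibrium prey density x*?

At the interior fixed point, setting dy/dt = 0 with y > 0 fixes x* = (predator death rate)/(xy coefficient) — independent of the other coefficients.
With the change, x* = 0.328/0.00777 = 42.2; it falls from 57.8.

x* ≈ 42.2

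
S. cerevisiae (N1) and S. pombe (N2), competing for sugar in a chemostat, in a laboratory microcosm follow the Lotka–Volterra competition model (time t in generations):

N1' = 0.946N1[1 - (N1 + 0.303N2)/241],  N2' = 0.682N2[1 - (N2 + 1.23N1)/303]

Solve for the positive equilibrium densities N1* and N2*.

Setting both brackets to zero gives the nullclines N1 + 0.303N2 = 241 and 1.23N1 + N2 = 303.
Substituting N2 = 303 - 1.23N1 into the first: N1(1 - 0.303·1.23) = 241 - 0.303·303.
So N1* = 149/0.627 = 238, and then N2* = 303 - 1.23·238 = 10.5.

N1* ≈ 238, N2* ≈ 10.5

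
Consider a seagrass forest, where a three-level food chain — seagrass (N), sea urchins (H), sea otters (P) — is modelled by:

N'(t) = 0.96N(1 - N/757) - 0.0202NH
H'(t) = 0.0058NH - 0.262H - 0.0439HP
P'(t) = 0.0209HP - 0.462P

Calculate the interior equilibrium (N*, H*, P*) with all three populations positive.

From dP/dt = 0: 0.0209H* = 0.462, so H* = 22.1.
From dN/dt = 0: 0.96(1 - N*/757) = 0.0202·22.1, giving N* = 757·(1 - 0.465) = 405.
From dH/dt = 0: 0.0058·405 - 0.262 = 0.0439P*, so P* = 2.09/0.0439 = 47.5.

N* ≈ 405, H* ≈ 22.1, P* ≈ 47.5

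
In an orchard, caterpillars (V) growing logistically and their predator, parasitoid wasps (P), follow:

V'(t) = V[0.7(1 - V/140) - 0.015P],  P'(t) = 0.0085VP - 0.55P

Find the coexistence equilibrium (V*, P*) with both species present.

V* ≈ 64.7, P* ≈ 25.1

From dP/dt = 0 with P > 0: 0.0085V* = 0.55, so V* = 64.7.
Substitute into dV/dt = 0: 0.7(1 - 64.7/140) = 0.015P*.
The bracket is 0.538, giving P* = 0.376/0.015 = 25.1.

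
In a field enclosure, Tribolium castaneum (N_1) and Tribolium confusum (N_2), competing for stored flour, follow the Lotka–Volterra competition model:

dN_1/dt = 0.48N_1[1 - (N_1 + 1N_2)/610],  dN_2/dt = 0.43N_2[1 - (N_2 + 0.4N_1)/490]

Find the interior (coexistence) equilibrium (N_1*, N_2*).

N_1* ≈ 200, N_2* ≈ 410

Setting both brackets to zero gives the nullclines N_1 + 1N_2 = 610 and 0.4N_1 + N_2 = 490.
Substituting N_2 = 490 - 0.4N_1 into the first: N_1(1 - 1·0.4) = 610 - 1·490.
So N_1* = 120/0.6 = 200, and then N_2* = 490 - 0.4·200 = 410.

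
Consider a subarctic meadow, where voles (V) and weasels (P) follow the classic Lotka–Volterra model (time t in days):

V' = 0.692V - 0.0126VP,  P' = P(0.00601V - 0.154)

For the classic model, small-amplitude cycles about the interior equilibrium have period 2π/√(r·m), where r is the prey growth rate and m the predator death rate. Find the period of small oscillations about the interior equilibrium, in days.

T ≈ 19.2 days

Here r = 0.692 and m = 0.154, so r·m = 0.107.
ω = √0.107 = 0.326 per day, hence T = 2π/ω ≈ 19.2 days.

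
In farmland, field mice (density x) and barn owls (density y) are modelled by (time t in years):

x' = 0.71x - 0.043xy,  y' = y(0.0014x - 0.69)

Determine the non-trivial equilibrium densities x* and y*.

Set dy/dt = 0 with y > 0: 0.0014x - 0.69 = 0, so x* = 0.69/0.0014 = 493.
Set dx/dt = 0 with x > 0: 0.71 - 0.043y = 0, so y* = 0.71/0.043 = 16.5.

x* ≈ 493, y* ≈ 16.5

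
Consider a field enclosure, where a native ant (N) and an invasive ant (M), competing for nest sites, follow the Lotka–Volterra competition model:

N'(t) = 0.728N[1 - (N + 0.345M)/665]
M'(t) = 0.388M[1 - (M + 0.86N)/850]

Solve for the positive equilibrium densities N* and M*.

Setting both brackets to zero gives the nullclines N + 0.345M = 665 and 0.86N + M = 850.
Substituting M = 850 - 0.86N into the first: N(1 - 0.345·0.86) = 665 - 0.345·850.
So N* = 372/0.703 = 529, and then M* = 850 - 0.86·529 = 395.

N* ≈ 529, M* ≈ 395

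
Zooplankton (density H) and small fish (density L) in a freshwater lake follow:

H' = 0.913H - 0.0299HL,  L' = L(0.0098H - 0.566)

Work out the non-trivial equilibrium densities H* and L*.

Set dL/dt = 0 with L > 0: 0.0098H - 0.566 = 0, so H* = 0.566/0.0098 = 57.8.
Set dH/dt = 0 with H > 0: 0.913 - 0.0299L = 0, so L* = 0.913/0.0299 = 30.5.

H* ≈ 57.8, L* ≈ 30.5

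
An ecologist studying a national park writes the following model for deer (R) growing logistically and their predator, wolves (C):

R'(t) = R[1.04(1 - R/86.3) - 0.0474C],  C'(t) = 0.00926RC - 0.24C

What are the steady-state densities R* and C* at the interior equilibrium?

From dC/dt = 0 with C > 0: 0.00926R* = 0.24, so R* = 25.9.
Substitute into dR/dt = 0: 1.04(1 - 25.9/86.3) = 0.0474C*.
The bracket is 0.7, giving C* = 0.728/0.0474 = 15.4.

R* ≈ 25.9, C* ≈ 15.4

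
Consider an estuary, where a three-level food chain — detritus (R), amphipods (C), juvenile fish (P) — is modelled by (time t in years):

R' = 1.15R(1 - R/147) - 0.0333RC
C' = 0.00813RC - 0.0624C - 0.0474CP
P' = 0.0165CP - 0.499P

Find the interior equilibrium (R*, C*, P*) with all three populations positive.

From dP/dt = 0: 0.0165C* = 0.499, so C* = 30.2.
From dR/dt = 0: 1.15(1 - R*/147) = 0.0333·30.2, giving R* = 147·(1 - 0.876) = 18.3.
From dC/dt = 0: 0.00813·18.3 - 0.0624 = 0.0474P*, so P* = 0.0861/0.0474 = 1.82.

R* ≈ 18.3, C* ≈ 30.2, P* ≈ 1.82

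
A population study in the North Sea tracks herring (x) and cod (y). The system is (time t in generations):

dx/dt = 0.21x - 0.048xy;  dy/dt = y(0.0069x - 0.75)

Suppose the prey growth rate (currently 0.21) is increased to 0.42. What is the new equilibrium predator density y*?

y* ≈ 8.75

At the interior fixed point, setting dx/dt = 0 with x > 0 fixes y* = (prey growth rate)/(xy coefficient) — independent of the other coefficients.
With the change, y* = 0.42/0.048 = 8.75; it rises from 4.38.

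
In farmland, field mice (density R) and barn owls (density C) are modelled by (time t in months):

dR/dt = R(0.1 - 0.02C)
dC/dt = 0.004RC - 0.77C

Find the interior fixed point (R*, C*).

R* ≈ 192, C* ≈ 5

Set dC/dt = 0 with C > 0: 0.004R - 0.77 = 0, so R* = 0.77/0.004 = 192.
Set dR/dt = 0 with R > 0: 0.1 - 0.02C = 0, so C* = 0.1/0.02 = 5.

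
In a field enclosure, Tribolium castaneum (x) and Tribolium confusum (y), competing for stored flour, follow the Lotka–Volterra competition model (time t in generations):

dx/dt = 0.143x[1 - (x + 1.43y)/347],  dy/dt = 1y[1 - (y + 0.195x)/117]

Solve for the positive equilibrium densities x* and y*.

Setting both brackets to zero gives the nullclines x + 1.43y = 347 and 0.195x + y = 117.
Substituting y = 117 - 0.195x into the first: x(1 - 1.43·0.195) = 347 - 1.43·117.
So x* = 180/0.721 = 249, and then y* = 117 - 0.195·249 = 68.4.

x* ≈ 249, y* ≈ 68.4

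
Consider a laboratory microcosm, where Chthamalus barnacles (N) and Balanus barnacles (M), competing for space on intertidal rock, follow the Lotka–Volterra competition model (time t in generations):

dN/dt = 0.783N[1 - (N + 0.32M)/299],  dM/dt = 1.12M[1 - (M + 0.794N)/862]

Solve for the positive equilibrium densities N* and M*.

N* ≈ 31, M* ≈ 837

Setting both brackets to zero gives the nullclines N + 0.32M = 299 and 0.794N + M = 862.
Substituting M = 862 - 0.794N into the first: N(1 - 0.32·0.794) = 299 - 0.32·862.
So N* = 23.2/0.746 = 31, and then M* = 862 - 0.794·31 = 837.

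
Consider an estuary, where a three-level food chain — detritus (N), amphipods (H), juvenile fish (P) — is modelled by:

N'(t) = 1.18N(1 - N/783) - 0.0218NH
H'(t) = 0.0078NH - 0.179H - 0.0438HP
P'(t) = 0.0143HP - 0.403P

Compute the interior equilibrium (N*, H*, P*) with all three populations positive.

From dP/dt = 0: 0.0143H* = 0.403, so H* = 28.2.
From dN/dt = 0: 1.18(1 - N*/783) = 0.0218·28.2, giving N* = 783·(1 - 0.521) = 375.
From dH/dt = 0: 0.0078·375 - 0.179 = 0.0438P*, so P* = 2.75/0.0438 = 62.8.

N* ≈ 375, H* ≈ 28.2, P* ≈ 62.8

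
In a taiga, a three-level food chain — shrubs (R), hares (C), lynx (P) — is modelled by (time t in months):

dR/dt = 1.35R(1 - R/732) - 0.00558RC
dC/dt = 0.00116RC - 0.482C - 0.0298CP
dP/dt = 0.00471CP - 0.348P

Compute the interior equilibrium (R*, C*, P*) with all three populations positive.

R* ≈ 508, C* ≈ 73.9, P* ≈ 3.62

From dP/dt = 0: 0.00471C* = 0.348, so C* = 73.9.
From dR/dt = 0: 1.35(1 - R*/732) = 0.00558·73.9, giving R* = 732·(1 - 0.305) = 508.
From dC/dt = 0: 0.00116·508 - 0.482 = 0.0298P*, so P* = 0.108/0.0298 = 3.62.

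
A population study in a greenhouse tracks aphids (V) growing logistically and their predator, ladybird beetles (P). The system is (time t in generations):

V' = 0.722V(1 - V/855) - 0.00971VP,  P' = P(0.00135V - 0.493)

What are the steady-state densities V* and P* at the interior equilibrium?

V* ≈ 365, P* ≈ 42.6

From dP/dt = 0 with P > 0: 0.00135V* = 0.493, so V* = 365.
Substitute into dV/dt = 0: 0.722(1 - 365/855) = 0.00971P*.
The bracket is 0.573, giving P* = 0.414/0.00971 = 42.6.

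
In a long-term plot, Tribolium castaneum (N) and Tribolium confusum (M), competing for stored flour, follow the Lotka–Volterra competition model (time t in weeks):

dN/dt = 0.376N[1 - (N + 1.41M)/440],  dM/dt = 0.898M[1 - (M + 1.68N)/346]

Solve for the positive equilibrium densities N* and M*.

Setting both brackets to zero gives the nullclines N + 1.41M = 440 and 1.68N + M = 346.
Substituting M = 346 - 1.68N into the first: N(1 - 1.41·1.68) = 440 - 1.41·346.
So N* = -47.9/-1.37 = 35, and then M* = 346 - 1.68·35 = 287.

N* ≈ 35, M* ≈ 287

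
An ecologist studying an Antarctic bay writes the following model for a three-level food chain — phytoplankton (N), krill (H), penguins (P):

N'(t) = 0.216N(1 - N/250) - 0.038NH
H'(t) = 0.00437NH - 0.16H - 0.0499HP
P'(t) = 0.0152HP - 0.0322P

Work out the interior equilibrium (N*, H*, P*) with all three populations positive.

N* ≈ 157, H* ≈ 2.12, P* ≈ 10.5

From dP/dt = 0: 0.0152H* = 0.0322, so H* = 2.12.
From dN/dt = 0: 0.216(1 - N*/250) = 0.038·2.12, giving N* = 250·(1 - 0.373) = 157.
From dH/dt = 0: 0.00437·157 - 0.16 = 0.0499P*, so P* = 0.525/0.0499 = 10.5.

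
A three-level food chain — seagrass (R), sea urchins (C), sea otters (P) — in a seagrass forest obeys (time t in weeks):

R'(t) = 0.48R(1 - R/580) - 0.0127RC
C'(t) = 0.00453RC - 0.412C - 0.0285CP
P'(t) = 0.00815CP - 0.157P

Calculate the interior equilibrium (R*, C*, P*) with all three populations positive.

R* ≈ 284, C* ≈ 19.3, P* ≈ 30.7

From dP/dt = 0: 0.00815C* = 0.157, so C* = 19.3.
From dR/dt = 0: 0.48(1 - R*/580) = 0.0127·19.3, giving R* = 580·(1 - 0.51) = 284.
From dC/dt = 0: 0.00453·284 - 0.412 = 0.0285P*, so P* = 0.876/0.0285 = 30.7.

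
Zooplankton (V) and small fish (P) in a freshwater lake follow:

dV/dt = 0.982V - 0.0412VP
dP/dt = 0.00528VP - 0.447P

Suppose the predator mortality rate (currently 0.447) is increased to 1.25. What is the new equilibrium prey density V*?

V* ≈ 237

At the interior fixed point, setting dP/dt = 0 with P > 0 fixes V* = (predator death rate)/(VP coefficient) — independent of the other coefficients.
With the change, V* = 1.25/0.00528 = 237; it rises from 84.7.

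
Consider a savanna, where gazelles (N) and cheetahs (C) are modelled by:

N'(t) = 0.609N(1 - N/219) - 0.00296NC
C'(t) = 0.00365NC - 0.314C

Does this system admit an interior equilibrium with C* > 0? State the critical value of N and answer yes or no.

The predator equation gives dC/dt > 0 only when N > 0.314/0.00365 = 86.
Without the predator, N → K = 219. Since 219 > 86, the predator can invade and persist.

Threshold N = 86; K > 86, so yes, the predator persists.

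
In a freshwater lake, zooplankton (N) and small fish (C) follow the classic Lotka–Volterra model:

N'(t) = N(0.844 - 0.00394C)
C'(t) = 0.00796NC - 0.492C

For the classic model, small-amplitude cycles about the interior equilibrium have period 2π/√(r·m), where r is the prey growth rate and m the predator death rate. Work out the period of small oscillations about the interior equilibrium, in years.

Here r = 0.844 and m = 0.492, so r·m = 0.415.
ω = √0.415 = 0.644 per year, hence T = 2π/ω ≈ 9.75 years.

T ≈ 9.75 years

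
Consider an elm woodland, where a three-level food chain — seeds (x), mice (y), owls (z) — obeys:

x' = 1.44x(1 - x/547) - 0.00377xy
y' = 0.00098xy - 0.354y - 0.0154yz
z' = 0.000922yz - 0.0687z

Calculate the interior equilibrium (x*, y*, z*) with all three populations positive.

From dz/dt = 0: 0.000922y* = 0.0687, so y* = 74.5.
From dx/dt = 0: 1.44(1 - x*/547) = 0.00377·74.5, giving x* = 547·(1 - 0.195) = 440.
From dy/dt = 0: 0.00098·440 - 0.354 = 0.0154z*, so z* = 0.0775/0.0154 = 5.03.

x* ≈ 440, y* ≈ 74.5, z* ≈ 5.03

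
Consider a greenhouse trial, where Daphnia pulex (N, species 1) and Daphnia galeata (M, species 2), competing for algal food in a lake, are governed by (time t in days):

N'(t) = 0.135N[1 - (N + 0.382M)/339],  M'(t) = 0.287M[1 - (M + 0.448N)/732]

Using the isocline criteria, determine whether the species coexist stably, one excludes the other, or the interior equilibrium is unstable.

stable coexistence

Compare the nullcline intercepts: K1/α12 = 339/0.382 = 887 > K2 = 732; K2/α21 = 732/0.448 = 1630 > K1 = 339.
Since both inequalities hold, each species can invade when rare, so the interior equilibrium is stable.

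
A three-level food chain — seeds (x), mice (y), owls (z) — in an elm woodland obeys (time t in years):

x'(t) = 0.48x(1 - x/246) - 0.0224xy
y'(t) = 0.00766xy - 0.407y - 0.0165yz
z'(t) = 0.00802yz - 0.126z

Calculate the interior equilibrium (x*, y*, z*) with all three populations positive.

From dz/dt = 0: 0.00802y* = 0.126, so y* = 15.7.
From dx/dt = 0: 0.48(1 - x*/246) = 0.0224·15.7, giving x* = 246·(1 - 0.733) = 65.6.
From dy/dt = 0: 0.00766·65.6 - 0.407 = 0.0165z*, so z* = 0.0958/0.0165 = 5.81.

x* ≈ 65.6, y* ≈ 15.7, z* ≈ 5.81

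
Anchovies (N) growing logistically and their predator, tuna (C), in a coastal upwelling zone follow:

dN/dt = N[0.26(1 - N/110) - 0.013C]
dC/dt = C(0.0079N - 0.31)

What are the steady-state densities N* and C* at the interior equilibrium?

N* ≈ 39.2, C* ≈ 12.9

From dC/dt = 0 with C > 0: 0.0079N* = 0.31, so N* = 39.2.
Substitute into dN/dt = 0: 0.26(1 - 39.2/110) = 0.013C*.
The bracket is 0.643, giving C* = 0.167/0.013 = 12.9.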